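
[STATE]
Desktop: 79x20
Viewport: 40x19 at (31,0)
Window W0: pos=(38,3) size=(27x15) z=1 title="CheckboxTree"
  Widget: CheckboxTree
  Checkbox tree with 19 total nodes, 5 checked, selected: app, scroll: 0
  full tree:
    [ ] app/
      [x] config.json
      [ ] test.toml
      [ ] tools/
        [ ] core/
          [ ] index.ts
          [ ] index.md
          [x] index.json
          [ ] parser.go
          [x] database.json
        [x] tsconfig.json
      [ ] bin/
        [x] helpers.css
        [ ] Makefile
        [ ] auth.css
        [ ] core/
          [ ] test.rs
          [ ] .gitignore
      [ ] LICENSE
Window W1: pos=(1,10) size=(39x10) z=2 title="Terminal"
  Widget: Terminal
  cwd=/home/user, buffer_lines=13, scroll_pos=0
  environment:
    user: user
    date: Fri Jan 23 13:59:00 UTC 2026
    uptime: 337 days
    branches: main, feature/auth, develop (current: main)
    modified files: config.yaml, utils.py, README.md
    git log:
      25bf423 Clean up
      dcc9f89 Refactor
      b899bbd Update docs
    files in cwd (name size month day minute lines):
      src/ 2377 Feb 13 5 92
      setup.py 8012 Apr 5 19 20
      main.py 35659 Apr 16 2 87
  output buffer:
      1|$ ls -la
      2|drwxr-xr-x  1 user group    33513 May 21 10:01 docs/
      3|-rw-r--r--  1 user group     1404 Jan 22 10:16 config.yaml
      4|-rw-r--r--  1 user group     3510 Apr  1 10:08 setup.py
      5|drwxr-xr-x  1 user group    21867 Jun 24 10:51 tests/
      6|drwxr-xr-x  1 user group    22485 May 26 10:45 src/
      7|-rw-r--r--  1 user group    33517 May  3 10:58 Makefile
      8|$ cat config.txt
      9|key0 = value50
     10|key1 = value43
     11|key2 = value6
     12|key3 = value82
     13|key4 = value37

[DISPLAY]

                                        
                                        
                                        
       ┏━━━━━━━━━━━━━━━━━━━━━━━━━┓      
       ┃ CheckboxTree            ┃      
       ┠─────────────────────────┨      
       ┃>[-] app/                ┃      
       ┃   [x] config.json       ┃      
       ┃   [ ] test.toml         ┃      
       ┃   [-] tools/            ┃      
━━━━━━━━┓    [-] core/           ┃      
        ┃      [ ] index.ts      ┃      
────────┨      [ ] index.md      ┃      
        ┃      [x] index.json    ┃      
3513 May┃      [ ] parser.go     ┃      
1404 Jan┃      [x] database.json ┃      
3510 Apr┃    [x] tsconfig.json   ┃      
1867 Jun┃━━━━━━━━━━━━━━━━━━━━━━━━┛      
2485 May┃                               


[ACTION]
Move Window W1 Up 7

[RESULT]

                                        
                                        
                                        
━━━━━━━━┓━━━━━━━━━━━━━━━━━━━━━━━━┓      
        ┃CheckboxTree            ┃      
────────┨────────────────────────┨      
        ┃[-] app/                ┃      
3513 May┃  [x] config.json       ┃      
1404 Jan┃  [ ] test.toml         ┃      
3510 Apr┃  [-] tools/            ┃      
1867 Jun┃    [-] core/           ┃      
2485 May┃      [ ] index.ts      ┃      
━━━━━━━━┛      [ ] index.md      ┃      
       ┃       [x] index.json    ┃      
       ┃       [ ] parser.go     ┃      
       ┃       [x] database.json ┃      
       ┃     [x] tsconfig.json   ┃      
       ┗━━━━━━━━━━━━━━━━━━━━━━━━━┛      
                                        


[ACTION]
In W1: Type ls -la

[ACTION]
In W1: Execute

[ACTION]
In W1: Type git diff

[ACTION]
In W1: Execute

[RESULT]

                                        
                                        
                                        
━━━━━━━━┓━━━━━━━━━━━━━━━━━━━━━━━━┓      
        ┃CheckboxTree            ┃      
────────┨────────────────────────┨      
        ┃[-] app/                ┃      
        ┃  [x] config.json       ┃      
        ┃  [ ] test.toml         ┃      
        ┃  [-] tools/            ┃      
        ┃    [-] core/           ┃      
        ┃      [ ] index.ts      ┃      
━━━━━━━━┛      [ ] index.md      ┃      
       ┃       [x] index.json    ┃      
       ┃       [ ] parser.go     ┃      
       ┃       [x] database.json ┃      
       ┃     [x] tsconfig.json   ┃      
       ┗━━━━━━━━━━━━━━━━━━━━━━━━━┛      
                                        


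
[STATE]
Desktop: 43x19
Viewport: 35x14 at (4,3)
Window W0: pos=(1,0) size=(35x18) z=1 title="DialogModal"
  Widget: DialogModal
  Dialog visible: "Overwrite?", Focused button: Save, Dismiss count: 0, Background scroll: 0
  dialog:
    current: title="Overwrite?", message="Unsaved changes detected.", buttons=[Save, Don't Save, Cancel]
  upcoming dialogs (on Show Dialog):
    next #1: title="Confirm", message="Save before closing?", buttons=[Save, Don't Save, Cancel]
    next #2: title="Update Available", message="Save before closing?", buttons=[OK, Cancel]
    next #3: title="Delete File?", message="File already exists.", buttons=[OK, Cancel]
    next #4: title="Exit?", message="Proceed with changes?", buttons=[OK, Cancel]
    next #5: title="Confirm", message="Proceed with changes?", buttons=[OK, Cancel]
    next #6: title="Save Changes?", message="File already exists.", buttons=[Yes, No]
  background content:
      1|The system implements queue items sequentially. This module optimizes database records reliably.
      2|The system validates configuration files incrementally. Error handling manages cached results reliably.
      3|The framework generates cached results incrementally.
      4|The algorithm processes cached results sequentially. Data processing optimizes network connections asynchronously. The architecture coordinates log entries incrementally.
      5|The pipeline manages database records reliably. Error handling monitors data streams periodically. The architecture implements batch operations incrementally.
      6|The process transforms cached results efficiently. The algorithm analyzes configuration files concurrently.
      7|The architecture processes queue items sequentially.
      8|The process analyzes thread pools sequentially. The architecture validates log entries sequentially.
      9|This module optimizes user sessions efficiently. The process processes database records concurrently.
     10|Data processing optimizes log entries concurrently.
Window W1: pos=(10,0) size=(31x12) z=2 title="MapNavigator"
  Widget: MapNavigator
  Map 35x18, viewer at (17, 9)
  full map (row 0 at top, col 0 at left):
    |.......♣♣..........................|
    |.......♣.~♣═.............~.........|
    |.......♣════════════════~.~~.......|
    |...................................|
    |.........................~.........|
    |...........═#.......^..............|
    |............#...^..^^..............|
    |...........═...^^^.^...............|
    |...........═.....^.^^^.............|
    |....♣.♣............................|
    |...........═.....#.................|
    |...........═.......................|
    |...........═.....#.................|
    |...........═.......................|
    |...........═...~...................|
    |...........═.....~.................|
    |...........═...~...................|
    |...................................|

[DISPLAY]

e syst┃........═#.......^..........
e syst┃.........#...^..^^..........
e fram┃........═...^^^.^...........
e algo┃........═.....^.^^^.........
┌─────┃.♣.♣..........@.............
│     ┃........═.....#.............
│ Unsa┃........═...................
│[Save┃........═.....#.............
└─────┗━━━━━━━━━━━━━━━━━━━━━━━━━━━━
ta processing optimizes log ent┃   
                               ┃   
                               ┃   
                               ┃   
                               ┃   


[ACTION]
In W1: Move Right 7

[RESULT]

e syst┃.═#.......^..............   
e syst┃..#...^..^^..............   
e fram┃.═...^^^.^...............   
e algo┃.═.....^.^^^.............   
┌─────┃..............@..........   
│     ┃.═.....#.................   
│ Unsa┃.═.......................   
│[Save┃.═.....#.................   
└─────┗━━━━━━━━━━━━━━━━━━━━━━━━━━━━
ta processing optimizes log ent┃   
                               ┃   
                               ┃   
                               ┃   
                               ┃   


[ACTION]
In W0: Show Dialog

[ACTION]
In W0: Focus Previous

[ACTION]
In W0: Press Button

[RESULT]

e syst┃.═#.......^..............   
e syst┃..#...^..^^..............   
e fram┃.═...^^^.^...............   
e algo┃.═.....^.^^^.............   
e pipe┃..............@..........   
e proc┃.═.....#.................   
e arch┃.═.......................   
e proc┃.═.....#.................   
is mod┗━━━━━━━━━━━━━━━━━━━━━━━━━━━━
ta processing optimizes log ent┃   
                               ┃   
                               ┃   
                               ┃   
                               ┃   


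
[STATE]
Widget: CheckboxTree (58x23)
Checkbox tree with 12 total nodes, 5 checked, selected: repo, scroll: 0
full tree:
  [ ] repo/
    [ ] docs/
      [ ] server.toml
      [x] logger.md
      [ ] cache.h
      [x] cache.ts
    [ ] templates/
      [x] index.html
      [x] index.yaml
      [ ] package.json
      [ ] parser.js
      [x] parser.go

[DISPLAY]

>[-] repo/                                                
   [-] docs/                                              
     [ ] server.toml                                      
     [x] logger.md                                        
     [ ] cache.h                                          
     [x] cache.ts                                         
   [-] templates/                                         
     [x] index.html                                       
     [x] index.yaml                                       
     [ ] package.json                                     
     [ ] parser.js                                        
     [x] parser.go                                        
                                                          
                                                          
                                                          
                                                          
                                                          
                                                          
                                                          
                                                          
                                                          
                                                          
                                                          


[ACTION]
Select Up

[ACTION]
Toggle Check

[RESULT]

>[x] repo/                                                
   [x] docs/                                              
     [x] server.toml                                      
     [x] logger.md                                        
     [x] cache.h                                          
     [x] cache.ts                                         
   [x] templates/                                         
     [x] index.html                                       
     [x] index.yaml                                       
     [x] package.json                                     
     [x] parser.js                                        
     [x] parser.go                                        
                                                          
                                                          
                                                          
                                                          
                                                          
                                                          
                                                          
                                                          
                                                          
                                                          
                                                          


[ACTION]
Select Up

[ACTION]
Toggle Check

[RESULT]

>[ ] repo/                                                
   [ ] docs/                                              
     [ ] server.toml                                      
     [ ] logger.md                                        
     [ ] cache.h                                          
     [ ] cache.ts                                         
   [ ] templates/                                         
     [ ] index.html                                       
     [ ] index.yaml                                       
     [ ] package.json                                     
     [ ] parser.js                                        
     [ ] parser.go                                        
                                                          
                                                          
                                                          
                                                          
                                                          
                                                          
                                                          
                                                          
                                                          
                                                          
                                                          


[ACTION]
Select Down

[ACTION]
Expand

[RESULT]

 [ ] repo/                                                
>  [ ] docs/                                              
     [ ] server.toml                                      
     [ ] logger.md                                        
     [ ] cache.h                                          
     [ ] cache.ts                                         
   [ ] templates/                                         
     [ ] index.html                                       
     [ ] index.yaml                                       
     [ ] package.json                                     
     [ ] parser.js                                        
     [ ] parser.go                                        
                                                          
                                                          
                                                          
                                                          
                                                          
                                                          
                                                          
                                                          
                                                          
                                                          
                                                          


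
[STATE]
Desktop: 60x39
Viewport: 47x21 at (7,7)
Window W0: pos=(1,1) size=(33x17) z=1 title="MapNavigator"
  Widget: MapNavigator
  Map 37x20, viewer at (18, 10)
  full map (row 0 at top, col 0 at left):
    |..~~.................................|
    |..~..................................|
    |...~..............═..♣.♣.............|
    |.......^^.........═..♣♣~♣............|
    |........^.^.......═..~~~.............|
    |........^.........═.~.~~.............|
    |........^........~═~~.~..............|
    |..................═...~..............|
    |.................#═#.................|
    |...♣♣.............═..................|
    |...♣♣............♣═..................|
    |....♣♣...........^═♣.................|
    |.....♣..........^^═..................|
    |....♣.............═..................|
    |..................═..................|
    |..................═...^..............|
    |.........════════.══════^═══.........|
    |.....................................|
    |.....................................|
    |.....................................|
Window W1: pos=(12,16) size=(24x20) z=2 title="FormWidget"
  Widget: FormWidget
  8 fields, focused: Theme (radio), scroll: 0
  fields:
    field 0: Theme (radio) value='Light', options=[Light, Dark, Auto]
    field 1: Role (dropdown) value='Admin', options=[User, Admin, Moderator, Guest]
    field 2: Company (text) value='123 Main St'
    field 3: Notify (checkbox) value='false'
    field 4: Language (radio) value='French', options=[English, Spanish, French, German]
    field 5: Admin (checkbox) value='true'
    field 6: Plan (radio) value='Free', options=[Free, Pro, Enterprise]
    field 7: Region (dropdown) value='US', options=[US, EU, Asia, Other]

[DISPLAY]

..........═...~...........┃                    
.........#═#..............┃                    
..........═...............┃                    
.........♣@...............┃                    
.........^═♣..............┃                    
........^^═...............┃                    
..........═...............┃                    
..........═...............┃                    
..........═...^...........┃                    
.════┏━━━━━━━━━━━━━━━━━━━━━━┓                  
━━━━━┃ FormWidget           ┃                  
     ┠──────────────────────┨                  
     ┃> Theme:      (●) Ligh┃                  
     ┃  Role:       [Admin▼]┃                  
     ┃  Company:    [123 Ma]┃                  
     ┃  Notify:     [ ]     ┃                  
     ┃  Language:   ( ) Engl┃                  
     ┃  Admin:      [x]     ┃                  
     ┃  Plan:       (●) Free┃                  
     ┃  Region:     [US   ▼]┃                  
     ┃                      ┃                  


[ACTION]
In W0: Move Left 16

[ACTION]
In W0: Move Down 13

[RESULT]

        .........════════.┃                    
        ..................┃                    
        ..................┃                    
        ..@...............┃                    
                          ┃                    
                          ┃                    
                          ┃                    
                          ┃                    
                          ┃                    
     ┏━━━━━━━━━━━━━━━━━━━━━━┓                  
━━━━━┃ FormWidget           ┃                  
     ┠──────────────────────┨                  
     ┃> Theme:      (●) Ligh┃                  
     ┃  Role:       [Admin▼]┃                  
     ┃  Company:    [123 Ma]┃                  
     ┃  Notify:     [ ]     ┃                  
     ┃  Language:   ( ) Engl┃                  
     ┃  Admin:      [x]     ┃                  
     ┃  Plan:       (●) Free┃                  
     ┃  Region:     [US   ▼]┃                  
     ┃                      ┃                  


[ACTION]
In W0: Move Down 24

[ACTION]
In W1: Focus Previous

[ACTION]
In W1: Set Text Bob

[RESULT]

        .........════════.┃                    
        ..................┃                    
        ..................┃                    
        ..@...............┃                    
                          ┃                    
                          ┃                    
                          ┃                    
                          ┃                    
                          ┃                    
     ┏━━━━━━━━━━━━━━━━━━━━━━┓                  
━━━━━┃ FormWidget           ┃                  
     ┠──────────────────────┨                  
     ┃  Theme:      (●) Ligh┃                  
     ┃  Role:       [Admin▼]┃                  
     ┃  Company:    [123 Ma]┃                  
     ┃  Notify:     [ ]     ┃                  
     ┃  Language:   ( ) Engl┃                  
     ┃  Admin:      [x]     ┃                  
     ┃  Plan:       (●) Free┃                  
     ┃> Region:     [US   ▼]┃                  
     ┃                      ┃                  


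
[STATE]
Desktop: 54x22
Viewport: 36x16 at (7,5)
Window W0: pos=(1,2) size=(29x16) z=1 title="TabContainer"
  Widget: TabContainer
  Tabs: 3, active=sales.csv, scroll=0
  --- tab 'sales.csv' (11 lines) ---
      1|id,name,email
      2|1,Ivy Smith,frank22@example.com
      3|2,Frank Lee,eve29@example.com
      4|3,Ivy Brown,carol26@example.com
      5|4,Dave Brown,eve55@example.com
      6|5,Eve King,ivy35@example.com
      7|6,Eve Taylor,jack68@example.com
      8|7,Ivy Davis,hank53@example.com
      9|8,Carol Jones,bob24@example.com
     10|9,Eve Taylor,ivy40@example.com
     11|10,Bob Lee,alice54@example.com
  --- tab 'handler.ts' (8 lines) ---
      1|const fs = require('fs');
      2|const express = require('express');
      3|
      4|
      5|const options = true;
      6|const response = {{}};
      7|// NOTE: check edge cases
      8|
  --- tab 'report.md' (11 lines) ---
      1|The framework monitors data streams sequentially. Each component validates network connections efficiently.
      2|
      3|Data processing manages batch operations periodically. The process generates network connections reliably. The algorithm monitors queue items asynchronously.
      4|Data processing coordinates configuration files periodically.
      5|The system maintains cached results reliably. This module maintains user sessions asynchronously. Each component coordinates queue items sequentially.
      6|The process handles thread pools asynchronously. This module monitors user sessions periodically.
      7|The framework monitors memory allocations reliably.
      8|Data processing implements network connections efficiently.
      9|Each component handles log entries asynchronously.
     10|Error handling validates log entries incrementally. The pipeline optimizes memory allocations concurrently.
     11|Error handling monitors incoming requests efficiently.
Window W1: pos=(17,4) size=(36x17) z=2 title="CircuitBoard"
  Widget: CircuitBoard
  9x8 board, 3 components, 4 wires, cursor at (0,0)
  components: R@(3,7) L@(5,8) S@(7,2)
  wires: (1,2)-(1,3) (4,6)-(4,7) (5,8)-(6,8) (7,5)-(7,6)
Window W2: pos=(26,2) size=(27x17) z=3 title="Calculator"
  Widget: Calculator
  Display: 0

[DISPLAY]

s.csv]│ ha┃ Circuit┃                
──────────┠────────┃┌───┬───┬───┬───
me,email  ┃   0 1 2┃│ 7 │ 8 │ 9 │ ÷ 
 Smith,fra┃0  [.]  ┃├───┼───┼───┼───
nk Lee,eve┃        ┃│ 4 │ 5 │ 6 │ × 
 Brown,car┃1       ┃├───┼───┼───┼───
e Brown,ev┃        ┃│ 1 │ 2 │ 3 │ - 
 King,ivy3┃2       ┃├───┼───┼───┼───
 Taylor,ja┃        ┃│ 0 │ . │ = │ + 
 Davis,han┃3       ┃├───┼───┼───┼───
ol Jones,b┃        ┃│ C │ MC│ MR│ M+
 Taylor,iv┃4       ┃└───┴───┴───┴───
━━━━━━━━━━┃        ┃                
          ┃5       ┗━━━━━━━━━━━━━━━━
          ┃                         
          ┗━━━━━━━━━━━━━━━━━━━━━━━━━


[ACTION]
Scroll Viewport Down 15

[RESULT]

──────────┠────────┃┌───┬───┬───┬───
me,email  ┃   0 1 2┃│ 7 │ 8 │ 9 │ ÷ 
 Smith,fra┃0  [.]  ┃├───┼───┼───┼───
nk Lee,eve┃        ┃│ 4 │ 5 │ 6 │ × 
 Brown,car┃1       ┃├───┼───┼───┼───
e Brown,ev┃        ┃│ 1 │ 2 │ 3 │ - 
 King,ivy3┃2       ┃├───┼───┼───┼───
 Taylor,ja┃        ┃│ 0 │ . │ = │ + 
 Davis,han┃3       ┃├───┼───┼───┼───
ol Jones,b┃        ┃│ C │ MC│ MR│ M+
 Taylor,iv┃4       ┃└───┴───┴───┴───
━━━━━━━━━━┃        ┃                
          ┃5       ┗━━━━━━━━━━━━━━━━
          ┃                         
          ┗━━━━━━━━━━━━━━━━━━━━━━━━━
                                    


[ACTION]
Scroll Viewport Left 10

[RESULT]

 ┃───────────────┠────────┃┌───┬───┬
 ┃id,name,email  ┃   0 1 2┃│ 7 │ 8 │
 ┃1,Ivy Smith,fra┃0  [.]  ┃├───┼───┼
 ┃2,Frank Lee,eve┃        ┃│ 4 │ 5 │
 ┃3,Ivy Brown,car┃1       ┃├───┼───┼
 ┃4,Dave Brown,ev┃        ┃│ 1 │ 2 │
 ┃5,Eve King,ivy3┃2       ┃├───┼───┼
 ┃6,Eve Taylor,ja┃        ┃│ 0 │ . │
 ┃7,Ivy Davis,han┃3       ┃├───┼───┼
 ┃8,Carol Jones,b┃        ┃│ C │ MC│
 ┃9,Eve Taylor,iv┃4       ┃└───┴───┴
 ┗━━━━━━━━━━━━━━━┃        ┃         
                 ┃5       ┗━━━━━━━━━
                 ┃                  
                 ┗━━━━━━━━━━━━━━━━━━
                                    


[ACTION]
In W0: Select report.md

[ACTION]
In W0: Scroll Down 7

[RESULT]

 ┃───────────────┠────────┃┌───┬───┬
 ┃Data processing┃   0 1 2┃│ 7 │ 8 │
 ┃Each component ┃0  [.]  ┃├───┼───┼
 ┃Error handling ┃        ┃│ 4 │ 5 │
 ┃Error handling ┃1       ┃├───┼───┼
 ┃               ┃        ┃│ 1 │ 2 │
 ┃               ┃2       ┃├───┼───┼
 ┃               ┃        ┃│ 0 │ . │
 ┃               ┃3       ┃├───┼───┼
 ┃               ┃        ┃│ C │ MC│
 ┃               ┃4       ┃└───┴───┴
 ┗━━━━━━━━━━━━━━━┃        ┃         
                 ┃5       ┗━━━━━━━━━
                 ┃                  
                 ┗━━━━━━━━━━━━━━━━━━
                                    


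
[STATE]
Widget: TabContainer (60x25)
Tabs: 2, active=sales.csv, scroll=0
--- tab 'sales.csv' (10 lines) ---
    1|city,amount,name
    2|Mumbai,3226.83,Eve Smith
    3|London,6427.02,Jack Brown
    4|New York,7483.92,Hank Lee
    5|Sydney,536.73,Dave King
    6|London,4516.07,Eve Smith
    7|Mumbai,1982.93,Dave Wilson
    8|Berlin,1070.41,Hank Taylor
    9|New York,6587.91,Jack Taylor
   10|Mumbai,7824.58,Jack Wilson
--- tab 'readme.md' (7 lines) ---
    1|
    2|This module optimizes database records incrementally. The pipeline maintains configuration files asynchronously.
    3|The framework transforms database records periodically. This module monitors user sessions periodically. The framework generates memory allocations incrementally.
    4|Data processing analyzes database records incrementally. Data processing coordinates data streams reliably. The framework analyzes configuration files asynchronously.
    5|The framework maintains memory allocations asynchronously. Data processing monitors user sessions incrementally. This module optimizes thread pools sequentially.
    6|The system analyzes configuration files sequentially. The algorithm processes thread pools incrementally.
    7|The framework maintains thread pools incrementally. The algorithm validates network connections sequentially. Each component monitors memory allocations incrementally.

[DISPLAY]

[sales.csv]│ readme.md                                      
────────────────────────────────────────────────────────────
city,amount,name                                            
Mumbai,3226.83,Eve Smith                                    
London,6427.02,Jack Brown                                   
New York,7483.92,Hank Lee                                   
Sydney,536.73,Dave King                                     
London,4516.07,Eve Smith                                    
Mumbai,1982.93,Dave Wilson                                  
Berlin,1070.41,Hank Taylor                                  
New York,6587.91,Jack Taylor                                
Mumbai,7824.58,Jack Wilson                                  
                                                            
                                                            
                                                            
                                                            
                                                            
                                                            
                                                            
                                                            
                                                            
                                                            
                                                            
                                                            
                                                            


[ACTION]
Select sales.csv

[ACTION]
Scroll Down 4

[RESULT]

[sales.csv]│ readme.md                                      
────────────────────────────────────────────────────────────
Sydney,536.73,Dave King                                     
London,4516.07,Eve Smith                                    
Mumbai,1982.93,Dave Wilson                                  
Berlin,1070.41,Hank Taylor                                  
New York,6587.91,Jack Taylor                                
Mumbai,7824.58,Jack Wilson                                  
                                                            
                                                            
                                                            
                                                            
                                                            
                                                            
                                                            
                                                            
                                                            
                                                            
                                                            
                                                            
                                                            
                                                            
                                                            
                                                            
                                                            


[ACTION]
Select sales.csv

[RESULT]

[sales.csv]│ readme.md                                      
────────────────────────────────────────────────────────────
city,amount,name                                            
Mumbai,3226.83,Eve Smith                                    
London,6427.02,Jack Brown                                   
New York,7483.92,Hank Lee                                   
Sydney,536.73,Dave King                                     
London,4516.07,Eve Smith                                    
Mumbai,1982.93,Dave Wilson                                  
Berlin,1070.41,Hank Taylor                                  
New York,6587.91,Jack Taylor                                
Mumbai,7824.58,Jack Wilson                                  
                                                            
                                                            
                                                            
                                                            
                                                            
                                                            
                                                            
                                                            
                                                            
                                                            
                                                            
                                                            
                                                            


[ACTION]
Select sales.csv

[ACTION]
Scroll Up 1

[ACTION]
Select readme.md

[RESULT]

 sales.csv │[readme.md]                                     
────────────────────────────────────────────────────────────
                                                            
This module optimizes database records incrementally. The pi
The framework transforms database records periodically. This
Data processing analyzes database records incrementally. Dat
The framework maintains memory allocations asynchronously. D
The system analyzes configuration files sequentially. The al
The framework maintains thread pools incrementally. The algo
                                                            
                                                            
                                                            
                                                            
                                                            
                                                            
                                                            
                                                            
                                                            
                                                            
                                                            
                                                            
                                                            
                                                            
                                                            
                                                            


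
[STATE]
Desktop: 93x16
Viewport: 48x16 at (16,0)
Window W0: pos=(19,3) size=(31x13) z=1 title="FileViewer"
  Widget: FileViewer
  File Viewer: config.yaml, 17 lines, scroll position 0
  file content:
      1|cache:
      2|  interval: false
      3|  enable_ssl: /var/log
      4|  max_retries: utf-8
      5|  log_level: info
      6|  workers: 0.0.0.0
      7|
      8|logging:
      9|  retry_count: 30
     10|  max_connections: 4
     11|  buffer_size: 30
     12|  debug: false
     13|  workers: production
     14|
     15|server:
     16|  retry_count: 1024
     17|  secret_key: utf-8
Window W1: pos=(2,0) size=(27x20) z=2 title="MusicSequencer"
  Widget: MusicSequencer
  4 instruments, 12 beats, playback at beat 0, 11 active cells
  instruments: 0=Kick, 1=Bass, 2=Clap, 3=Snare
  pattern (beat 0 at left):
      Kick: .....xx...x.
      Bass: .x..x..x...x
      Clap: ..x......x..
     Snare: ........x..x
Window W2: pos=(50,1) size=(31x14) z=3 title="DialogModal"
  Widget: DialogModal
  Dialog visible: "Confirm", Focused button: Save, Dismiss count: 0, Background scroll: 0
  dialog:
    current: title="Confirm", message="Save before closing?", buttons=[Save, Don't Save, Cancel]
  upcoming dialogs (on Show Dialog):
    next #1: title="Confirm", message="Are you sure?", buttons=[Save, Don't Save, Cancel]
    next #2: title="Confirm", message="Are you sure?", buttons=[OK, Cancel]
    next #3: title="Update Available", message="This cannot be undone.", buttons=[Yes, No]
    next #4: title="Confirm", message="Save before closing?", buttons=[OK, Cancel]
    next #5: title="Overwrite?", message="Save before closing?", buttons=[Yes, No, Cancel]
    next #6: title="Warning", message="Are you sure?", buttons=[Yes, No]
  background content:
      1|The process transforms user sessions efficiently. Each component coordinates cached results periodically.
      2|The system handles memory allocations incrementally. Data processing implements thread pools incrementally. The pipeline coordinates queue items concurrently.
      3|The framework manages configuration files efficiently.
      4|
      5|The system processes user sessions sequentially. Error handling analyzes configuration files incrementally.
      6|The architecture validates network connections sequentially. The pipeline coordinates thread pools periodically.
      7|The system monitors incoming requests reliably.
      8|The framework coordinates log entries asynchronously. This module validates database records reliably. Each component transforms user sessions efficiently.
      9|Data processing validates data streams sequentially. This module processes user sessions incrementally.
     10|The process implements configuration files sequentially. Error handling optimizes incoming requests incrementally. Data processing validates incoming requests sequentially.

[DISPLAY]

━━━━━━━━━━━━┓                                   
er          ┃                     ┏━━━━━━━━━━━━━
────────────┨                     ┃ DialogModal 
78901       ┃━━━━━━━━━━━━━━━━━━━━┓┠─────────────
···█·       ┃er                  ┃┃The process t
█···█       ┃────────────────────┨┃The system ha
··█··       ┃                   ▲┃┃Th┌──────────
·█··█       ┃l: false           █┃┃  │        Co
            ┃ssl: /var/log      ░┃┃Th│  Save bef
            ┃ries: utf-8        ░┃┃Th│[Save]  Do
            ┃el: info           ░┃┃Th└──────────
            ┃: 0.0.0.0          ░┃┃The framework
            ┃                   ░┃┃Data processi
            ┃                   ░┃┃The process i
            ┃ount: 30           ▼┃┗━━━━━━━━━━━━━
            ┃━━━━━━━━━━━━━━━━━━━━┛              


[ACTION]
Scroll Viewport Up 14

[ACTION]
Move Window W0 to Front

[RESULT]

━━━━━━━━━━━━┓                                   
er          ┃                     ┏━━━━━━━━━━━━━
────────────┨                     ┃ DialogModal 
789┏━━━━━━━━━━━━━━━━━━━━━━━━━━━━━┓┠─────────────
···┃ FileViewer                  ┃┃The process t
█··┠─────────────────────────────┨┃The system ha
··█┃cache:                      ▲┃┃Th┌──────────
·█·┃  interval: false           █┃┃  │        Co
   ┃  enable_ssl: /var/log      ░┃┃Th│  Save bef
   ┃  max_retries: utf-8        ░┃┃Th│[Save]  Do
   ┃  log_level: info           ░┃┃Th└──────────
   ┃  workers: 0.0.0.0          ░┃┃The framework
   ┃                            ░┃┃Data processi
   ┃logging:                    ░┃┃The process i
   ┃  retry_count: 30           ▼┃┗━━━━━━━━━━━━━
   ┗━━━━━━━━━━━━━━━━━━━━━━━━━━━━━┛              
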